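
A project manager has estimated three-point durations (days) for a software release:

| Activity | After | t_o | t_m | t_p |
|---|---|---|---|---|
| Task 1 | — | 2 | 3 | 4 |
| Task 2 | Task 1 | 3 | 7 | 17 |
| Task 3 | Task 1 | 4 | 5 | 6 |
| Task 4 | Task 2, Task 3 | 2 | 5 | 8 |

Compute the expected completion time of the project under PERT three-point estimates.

16 days

te_Task 1 = (2 + 4·3 + 4)/6 = 18/6 = 3
te_Task 2 = (3 + 4·7 + 17)/6 = 48/6 = 8
te_Task 3 = (4 + 4·5 + 6)/6 = 30/6 = 5
te_Task 4 = (2 + 4·5 + 8)/6 = 30/6 = 5

Forward pass:
ES_Task 1 = 0; EF_Task 1 = 3
ES_Task 2 = 3; EF_Task 2 = 3+8 = 11
ES_Task 3 = 3; EF_Task 3 = 3+5 = 8
ES_Task 4 = max(EF_Task 2=11, EF_Task 3=8) = 11; EF_Task 4 = 11+5 = 16
Expected project duration μ = 16 days. Critical path: Task 1 → Task 2 → Task 4.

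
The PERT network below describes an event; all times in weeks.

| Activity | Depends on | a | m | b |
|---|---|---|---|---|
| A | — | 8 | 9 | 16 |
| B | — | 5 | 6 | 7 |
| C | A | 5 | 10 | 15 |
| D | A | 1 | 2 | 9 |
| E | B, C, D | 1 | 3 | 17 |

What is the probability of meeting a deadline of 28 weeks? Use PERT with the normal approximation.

te_A = (8 + 4·9 + 16)/6 = 60/6 = 10; σ²_A = ((16−8)/6)² = 1.778
te_B = (5 + 4·6 + 7)/6 = 36/6 = 6; σ²_B = ((7−5)/6)² = 0.111
te_C = (5 + 4·10 + 15)/6 = 60/6 = 10; σ²_C = ((15−5)/6)² = 2.778
te_D = (1 + 4·2 + 9)/6 = 18/6 = 3; σ²_D = ((9−1)/6)² = 1.778
te_E = (1 + 4·3 + 17)/6 = 30/6 = 5; σ²_E = ((17−1)/6)² = 7.111

Forward pass:
ES_A = 0; EF_A = 10
ES_B = 0; EF_B = 6
ES_C = 10; EF_C = 10+10 = 20
ES_D = 10; EF_D = 10+3 = 13
ES_E = max(EF_B=6, EF_C=20, EF_D=13) = 20; EF_E = 20+5 = 25
Expected project duration μ = 25 weeks. Critical path: A → C → E.

Variance along critical path = 1.778 + 2.778 + 7.111 = 11.667; σ = √11.667 = 3.416 weeks.
Z = (28 − 25) / 3.416 = 0.878
P(T ≤ 28) = Φ(0.878) ≈ 0.810

0.810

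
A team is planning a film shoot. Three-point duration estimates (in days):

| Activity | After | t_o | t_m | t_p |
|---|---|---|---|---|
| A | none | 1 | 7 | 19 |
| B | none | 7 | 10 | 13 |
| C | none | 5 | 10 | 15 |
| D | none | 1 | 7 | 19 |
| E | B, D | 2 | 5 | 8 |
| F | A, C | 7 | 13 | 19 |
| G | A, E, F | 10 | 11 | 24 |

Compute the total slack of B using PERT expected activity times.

8 days

te_A = (1 + 4·7 + 19)/6 = 48/6 = 8
te_B = (7 + 4·10 + 13)/6 = 60/6 = 10
te_C = (5 + 4·10 + 15)/6 = 60/6 = 10
te_D = (1 + 4·7 + 19)/6 = 48/6 = 8
te_E = (2 + 4·5 + 8)/6 = 30/6 = 5
te_F = (7 + 4·13 + 19)/6 = 78/6 = 13
te_G = (10 + 4·11 + 24)/6 = 78/6 = 13

Forward pass:
ES_A = 0; EF_A = 8
ES_B = 0; EF_B = 10
ES_C = 0; EF_C = 10
ES_D = 0; EF_D = 8
ES_E = max(EF_B=10, EF_D=8) = 10; EF_E = 10+5 = 15
ES_F = max(EF_A=8, EF_C=10) = 10; EF_F = 10+13 = 23
ES_G = max(EF_A=8, EF_E=15, EF_F=23) = 23; EF_G = 23+13 = 36
Expected project duration μ = 36 days. Critical path: C → F → G.

Backward pass:
LF_G = 36; LS_G = 36−13 = 23
LF_F = LS_G = 23; LS_F = 23−13 = 10
LF_E = LS_G = 23; LS_E = 23−5 = 18
LF_D = LS_E = 18; LS_D = 18−8 = 10
LF_C = LS_F = 10; LS_C = 10−10 = 0
LF_B = LS_E = 18; LS_B = 18−10 = 8
LF_A = min(LS_F=10, LS_G=23) = 10; LS_A = 10−8 = 2
Slack_B = LS_B − ES_B = 8 − 0 = 8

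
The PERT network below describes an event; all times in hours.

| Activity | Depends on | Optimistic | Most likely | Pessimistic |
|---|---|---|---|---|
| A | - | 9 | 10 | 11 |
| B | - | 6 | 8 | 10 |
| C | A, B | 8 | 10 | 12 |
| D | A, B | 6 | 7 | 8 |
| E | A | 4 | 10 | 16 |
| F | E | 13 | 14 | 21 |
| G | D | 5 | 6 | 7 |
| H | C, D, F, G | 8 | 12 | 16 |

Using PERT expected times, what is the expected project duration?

te_A = (9 + 4·10 + 11)/6 = 60/6 = 10
te_B = (6 + 4·8 + 10)/6 = 48/6 = 8
te_C = (8 + 4·10 + 12)/6 = 60/6 = 10
te_D = (6 + 4·7 + 8)/6 = 42/6 = 7
te_E = (4 + 4·10 + 16)/6 = 60/6 = 10
te_F = (13 + 4·14 + 21)/6 = 90/6 = 15
te_G = (5 + 4·6 + 7)/6 = 36/6 = 6
te_H = (8 + 4·12 + 16)/6 = 72/6 = 12

Forward pass:
ES_A = 0; EF_A = 10
ES_B = 0; EF_B = 8
ES_C = max(EF_A=10, EF_B=8) = 10; EF_C = 10+10 = 20
ES_D = max(EF_A=10, EF_B=8) = 10; EF_D = 10+7 = 17
ES_E = 10; EF_E = 10+10 = 20
ES_F = 20; EF_F = 20+15 = 35
ES_G = 17; EF_G = 17+6 = 23
ES_H = max(EF_C=20, EF_D=17, EF_F=35, EF_G=23) = 35; EF_H = 35+12 = 47
Expected project duration μ = 47 hours. Critical path: A → E → F → H.

47 hours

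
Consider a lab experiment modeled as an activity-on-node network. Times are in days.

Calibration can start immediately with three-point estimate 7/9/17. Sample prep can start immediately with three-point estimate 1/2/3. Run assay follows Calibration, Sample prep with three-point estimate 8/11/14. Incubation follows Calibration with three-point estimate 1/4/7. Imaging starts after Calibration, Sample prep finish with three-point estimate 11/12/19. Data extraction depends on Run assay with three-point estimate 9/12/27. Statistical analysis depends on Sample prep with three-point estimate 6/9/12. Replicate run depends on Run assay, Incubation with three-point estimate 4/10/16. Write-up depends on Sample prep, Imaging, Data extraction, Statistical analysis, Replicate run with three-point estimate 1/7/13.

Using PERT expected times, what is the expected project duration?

te_Calibration = (7 + 4·9 + 17)/6 = 60/6 = 10
te_Sample prep = (1 + 4·2 + 3)/6 = 12/6 = 2
te_Run assay = (8 + 4·11 + 14)/6 = 66/6 = 11
te_Incubation = (1 + 4·4 + 7)/6 = 24/6 = 4
te_Imaging = (11 + 4·12 + 19)/6 = 78/6 = 13
te_Data extraction = (9 + 4·12 + 27)/6 = 84/6 = 14
te_Statistical analysis = (6 + 4·9 + 12)/6 = 54/6 = 9
te_Replicate run = (4 + 4·10 + 16)/6 = 60/6 = 10
te_Write-up = (1 + 4·7 + 13)/6 = 42/6 = 7

Forward pass:
ES_Calibration = 0; EF_Calibration = 10
ES_Sample prep = 0; EF_Sample prep = 2
ES_Run assay = max(EF_Calibration=10, EF_Sample prep=2) = 10; EF_Run assay = 10+11 = 21
ES_Incubation = 10; EF_Incubation = 10+4 = 14
ES_Imaging = max(EF_Calibration=10, EF_Sample prep=2) = 10; EF_Imaging = 10+13 = 23
ES_Data extraction = 21; EF_Data extraction = 21+14 = 35
ES_Statistical analysis = 2; EF_Statistical analysis = 2+9 = 11
ES_Replicate run = max(EF_Run assay=21, EF_Incubation=14) = 21; EF_Replicate run = 21+10 = 31
ES_Write-up = max(EF_Sample prep=2, EF_Imaging=23, EF_Data extraction=35, EF_Statistical analysis=11, EF_Replicate run=31) = 35; EF_Write-up = 35+7 = 42
Expected project duration μ = 42 days. Critical path: Calibration → Run assay → Data extraction → Write-up.

42 days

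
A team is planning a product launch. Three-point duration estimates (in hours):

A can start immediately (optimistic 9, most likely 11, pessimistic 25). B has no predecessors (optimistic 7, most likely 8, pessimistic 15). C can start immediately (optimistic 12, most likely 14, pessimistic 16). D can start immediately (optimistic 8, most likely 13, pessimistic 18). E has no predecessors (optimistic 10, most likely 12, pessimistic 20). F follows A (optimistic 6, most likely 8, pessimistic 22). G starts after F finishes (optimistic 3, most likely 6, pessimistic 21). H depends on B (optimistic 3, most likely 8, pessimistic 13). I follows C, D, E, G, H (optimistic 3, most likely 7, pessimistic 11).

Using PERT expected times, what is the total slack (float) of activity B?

te_A = (9 + 4·11 + 25)/6 = 78/6 = 13
te_B = (7 + 4·8 + 15)/6 = 54/6 = 9
te_C = (12 + 4·14 + 16)/6 = 84/6 = 14
te_D = (8 + 4·13 + 18)/6 = 78/6 = 13
te_E = (10 + 4·12 + 20)/6 = 78/6 = 13
te_F = (6 + 4·8 + 22)/6 = 60/6 = 10
te_G = (3 + 4·6 + 21)/6 = 48/6 = 8
te_H = (3 + 4·8 + 13)/6 = 48/6 = 8
te_I = (3 + 4·7 + 11)/6 = 42/6 = 7

Forward pass:
ES_A = 0; EF_A = 13
ES_B = 0; EF_B = 9
ES_C = 0; EF_C = 14
ES_D = 0; EF_D = 13
ES_E = 0; EF_E = 13
ES_F = 13; EF_F = 13+10 = 23
ES_G = 23; EF_G = 23+8 = 31
ES_H = 9; EF_H = 9+8 = 17
ES_I = max(EF_C=14, EF_D=13, EF_E=13, EF_G=31, EF_H=17) = 31; EF_I = 31+7 = 38
Expected project duration μ = 38 hours. Critical path: A → F → G → I.

Backward pass:
LF_I = 38; LS_I = 38−7 = 31
LF_H = LS_I = 31; LS_H = 31−8 = 23
LF_G = LS_I = 31; LS_G = 31−8 = 23
LF_F = LS_G = 23; LS_F = 23−10 = 13
LF_E = LS_I = 31; LS_E = 31−13 = 18
LF_D = LS_I = 31; LS_D = 31−13 = 18
LF_C = LS_I = 31; LS_C = 31−14 = 17
LF_B = LS_H = 23; LS_B = 23−9 = 14
LF_A = LS_F = 13; LS_A = 13−13 = 0
Slack_B = LS_B − ES_B = 14 − 0 = 14

14 hours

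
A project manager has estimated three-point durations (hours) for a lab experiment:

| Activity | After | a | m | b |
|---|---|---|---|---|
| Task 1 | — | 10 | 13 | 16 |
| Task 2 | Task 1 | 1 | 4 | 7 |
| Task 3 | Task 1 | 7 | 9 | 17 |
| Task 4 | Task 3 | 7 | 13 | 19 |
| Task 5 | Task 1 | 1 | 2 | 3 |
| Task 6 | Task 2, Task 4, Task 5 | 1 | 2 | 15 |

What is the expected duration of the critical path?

40 hours

te_Task 1 = (10 + 4·13 + 16)/6 = 78/6 = 13
te_Task 2 = (1 + 4·4 + 7)/6 = 24/6 = 4
te_Task 3 = (7 + 4·9 + 17)/6 = 60/6 = 10
te_Task 4 = (7 + 4·13 + 19)/6 = 78/6 = 13
te_Task 5 = (1 + 4·2 + 3)/6 = 12/6 = 2
te_Task 6 = (1 + 4·2 + 15)/6 = 24/6 = 4

Forward pass:
ES_Task 1 = 0; EF_Task 1 = 13
ES_Task 2 = 13; EF_Task 2 = 13+4 = 17
ES_Task 3 = 13; EF_Task 3 = 13+10 = 23
ES_Task 4 = 23; EF_Task 4 = 23+13 = 36
ES_Task 5 = 13; EF_Task 5 = 13+2 = 15
ES_Task 6 = max(EF_Task 2=17, EF_Task 4=36, EF_Task 5=15) = 36; EF_Task 6 = 36+4 = 40
Expected project duration μ = 40 hours. Critical path: Task 1 → Task 3 → Task 4 → Task 6.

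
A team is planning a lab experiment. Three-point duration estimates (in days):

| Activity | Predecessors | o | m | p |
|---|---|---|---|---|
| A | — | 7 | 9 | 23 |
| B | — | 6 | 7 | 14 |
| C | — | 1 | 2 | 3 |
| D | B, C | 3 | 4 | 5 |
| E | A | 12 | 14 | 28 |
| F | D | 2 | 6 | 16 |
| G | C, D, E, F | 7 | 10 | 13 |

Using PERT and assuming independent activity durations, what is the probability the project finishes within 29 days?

te_A = (7 + 4·9 + 23)/6 = 66/6 = 11; σ²_A = ((23−7)/6)² = 7.111
te_B = (6 + 4·7 + 14)/6 = 48/6 = 8; σ²_B = ((14−6)/6)² = 1.778
te_C = (1 + 4·2 + 3)/6 = 12/6 = 2; σ²_C = ((3−1)/6)² = 0.111
te_D = (3 + 4·4 + 5)/6 = 24/6 = 4; σ²_D = ((5−3)/6)² = 0.111
te_E = (12 + 4·14 + 28)/6 = 96/6 = 16; σ²_E = ((28−12)/6)² = 7.111
te_F = (2 + 4·6 + 16)/6 = 42/6 = 7; σ²_F = ((16−2)/6)² = 5.444
te_G = (7 + 4·10 + 13)/6 = 60/6 = 10; σ²_G = ((13−7)/6)² = 1.000

Forward pass:
ES_A = 0; EF_A = 11
ES_B = 0; EF_B = 8
ES_C = 0; EF_C = 2
ES_D = max(EF_B=8, EF_C=2) = 8; EF_D = 8+4 = 12
ES_E = 11; EF_E = 11+16 = 27
ES_F = 12; EF_F = 12+7 = 19
ES_G = max(EF_C=2, EF_D=12, EF_E=27, EF_F=19) = 27; EF_G = 27+10 = 37
Expected project duration μ = 37 days. Critical path: A → E → G.

Variance along critical path = 7.111 + 7.111 + 1.000 = 15.222; σ = √15.222 = 3.902 days.
Z = (29 − 37) / 3.902 = -2.050
P(T ≤ 29) = Φ(-2.050) ≈ 0.020

0.020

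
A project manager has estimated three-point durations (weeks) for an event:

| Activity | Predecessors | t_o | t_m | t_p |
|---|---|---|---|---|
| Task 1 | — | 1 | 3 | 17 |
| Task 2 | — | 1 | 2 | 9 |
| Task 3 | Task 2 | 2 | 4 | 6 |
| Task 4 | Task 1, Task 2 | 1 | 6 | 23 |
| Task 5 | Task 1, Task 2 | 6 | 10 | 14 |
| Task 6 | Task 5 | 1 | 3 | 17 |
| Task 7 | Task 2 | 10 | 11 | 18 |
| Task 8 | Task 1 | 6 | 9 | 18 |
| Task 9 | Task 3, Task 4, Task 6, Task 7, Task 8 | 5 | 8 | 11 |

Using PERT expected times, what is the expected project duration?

28 weeks

te_Task 1 = (1 + 4·3 + 17)/6 = 30/6 = 5
te_Task 2 = (1 + 4·2 + 9)/6 = 18/6 = 3
te_Task 3 = (2 + 4·4 + 6)/6 = 24/6 = 4
te_Task 4 = (1 + 4·6 + 23)/6 = 48/6 = 8
te_Task 5 = (6 + 4·10 + 14)/6 = 60/6 = 10
te_Task 6 = (1 + 4·3 + 17)/6 = 30/6 = 5
te_Task 7 = (10 + 4·11 + 18)/6 = 72/6 = 12
te_Task 8 = (6 + 4·9 + 18)/6 = 60/6 = 10
te_Task 9 = (5 + 4·8 + 11)/6 = 48/6 = 8

Forward pass:
ES_Task 1 = 0; EF_Task 1 = 5
ES_Task 2 = 0; EF_Task 2 = 3
ES_Task 3 = 3; EF_Task 3 = 3+4 = 7
ES_Task 4 = max(EF_Task 1=5, EF_Task 2=3) = 5; EF_Task 4 = 5+8 = 13
ES_Task 5 = max(EF_Task 1=5, EF_Task 2=3) = 5; EF_Task 5 = 5+10 = 15
ES_Task 6 = 15; EF_Task 6 = 15+5 = 20
ES_Task 7 = 3; EF_Task 7 = 3+12 = 15
ES_Task 8 = 5; EF_Task 8 = 5+10 = 15
ES_Task 9 = max(EF_Task 3=7, EF_Task 4=13, EF_Task 6=20, EF_Task 7=15, EF_Task 8=15) = 20; EF_Task 9 = 20+8 = 28
Expected project duration μ = 28 weeks. Critical path: Task 1 → Task 5 → Task 6 → Task 9.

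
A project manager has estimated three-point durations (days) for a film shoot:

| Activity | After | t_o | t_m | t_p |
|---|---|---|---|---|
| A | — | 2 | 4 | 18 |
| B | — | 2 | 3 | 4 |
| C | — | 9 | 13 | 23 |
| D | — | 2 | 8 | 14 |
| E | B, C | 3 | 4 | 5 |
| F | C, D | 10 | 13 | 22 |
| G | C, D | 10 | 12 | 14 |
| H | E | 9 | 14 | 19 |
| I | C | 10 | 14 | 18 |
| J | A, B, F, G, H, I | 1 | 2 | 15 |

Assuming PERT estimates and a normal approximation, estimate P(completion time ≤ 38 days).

0.705

te_A = (2 + 4·4 + 18)/6 = 36/6 = 6; σ²_A = ((18−2)/6)² = 7.111
te_B = (2 + 4·3 + 4)/6 = 18/6 = 3; σ²_B = ((4−2)/6)² = 0.111
te_C = (9 + 4·13 + 23)/6 = 84/6 = 14; σ²_C = ((23−9)/6)² = 5.444
te_D = (2 + 4·8 + 14)/6 = 48/6 = 8; σ²_D = ((14−2)/6)² = 4.000
te_E = (3 + 4·4 + 5)/6 = 24/6 = 4; σ²_E = ((5−3)/6)² = 0.111
te_F = (10 + 4·13 + 22)/6 = 84/6 = 14; σ²_F = ((22−10)/6)² = 4.000
te_G = (10 + 4·12 + 14)/6 = 72/6 = 12; σ²_G = ((14−10)/6)² = 0.444
te_H = (9 + 4·14 + 19)/6 = 84/6 = 14; σ²_H = ((19−9)/6)² = 2.778
te_I = (10 + 4·14 + 18)/6 = 84/6 = 14; σ²_I = ((18−10)/6)² = 1.778
te_J = (1 + 4·2 + 15)/6 = 24/6 = 4; σ²_J = ((15−1)/6)² = 5.444

Forward pass:
ES_A = 0; EF_A = 6
ES_B = 0; EF_B = 3
ES_C = 0; EF_C = 14
ES_D = 0; EF_D = 8
ES_E = max(EF_B=3, EF_C=14) = 14; EF_E = 14+4 = 18
ES_F = max(EF_C=14, EF_D=8) = 14; EF_F = 14+14 = 28
ES_G = max(EF_C=14, EF_D=8) = 14; EF_G = 14+12 = 26
ES_H = 18; EF_H = 18+14 = 32
ES_I = 14; EF_I = 14+14 = 28
ES_J = max(EF_A=6, EF_B=3, EF_F=28, EF_G=26, EF_H=32, EF_I=28) = 32; EF_J = 32+4 = 36
Expected project duration μ = 36 days. Critical path: C → E → H → J.

Variance along critical path = 5.444 + 0.111 + 2.778 + 5.444 = 13.778; σ = √13.778 = 3.712 days.
Z = (38 − 36) / 3.712 = 0.539
P(T ≤ 38) = Φ(0.539) ≈ 0.705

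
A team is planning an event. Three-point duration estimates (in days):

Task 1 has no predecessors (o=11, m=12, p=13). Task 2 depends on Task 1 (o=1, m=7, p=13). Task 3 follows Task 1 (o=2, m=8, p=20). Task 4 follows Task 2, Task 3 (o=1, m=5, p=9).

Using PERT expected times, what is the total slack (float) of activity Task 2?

2 days

te_Task 1 = (11 + 4·12 + 13)/6 = 72/6 = 12
te_Task 2 = (1 + 4·7 + 13)/6 = 42/6 = 7
te_Task 3 = (2 + 4·8 + 20)/6 = 54/6 = 9
te_Task 4 = (1 + 4·5 + 9)/6 = 30/6 = 5

Forward pass:
ES_Task 1 = 0; EF_Task 1 = 12
ES_Task 2 = 12; EF_Task 2 = 12+7 = 19
ES_Task 3 = 12; EF_Task 3 = 12+9 = 21
ES_Task 4 = max(EF_Task 2=19, EF_Task 3=21) = 21; EF_Task 4 = 21+5 = 26
Expected project duration μ = 26 days. Critical path: Task 1 → Task 3 → Task 4.

Backward pass:
LF_Task 4 = 26; LS_Task 4 = 26−5 = 21
LF_Task 3 = LS_Task 4 = 21; LS_Task 3 = 21−9 = 12
LF_Task 2 = LS_Task 4 = 21; LS_Task 2 = 21−7 = 14
LF_Task 1 = min(LS_Task 2=14, LS_Task 3=12) = 12; LS_Task 1 = 12−12 = 0
Slack_Task 2 = LS_Task 2 − ES_Task 2 = 14 − 12 = 2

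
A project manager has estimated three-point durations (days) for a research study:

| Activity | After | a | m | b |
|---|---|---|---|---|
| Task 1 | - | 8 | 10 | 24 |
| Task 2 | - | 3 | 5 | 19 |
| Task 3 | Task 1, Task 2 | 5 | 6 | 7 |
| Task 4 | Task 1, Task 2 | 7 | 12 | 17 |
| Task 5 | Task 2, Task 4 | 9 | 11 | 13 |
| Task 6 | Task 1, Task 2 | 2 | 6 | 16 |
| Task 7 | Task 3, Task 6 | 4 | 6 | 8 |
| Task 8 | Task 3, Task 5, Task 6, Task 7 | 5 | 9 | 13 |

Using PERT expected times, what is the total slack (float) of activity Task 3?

te_Task 1 = (8 + 4·10 + 24)/6 = 72/6 = 12
te_Task 2 = (3 + 4·5 + 19)/6 = 42/6 = 7
te_Task 3 = (5 + 4·6 + 7)/6 = 36/6 = 6
te_Task 4 = (7 + 4·12 + 17)/6 = 72/6 = 12
te_Task 5 = (9 + 4·11 + 13)/6 = 66/6 = 11
te_Task 6 = (2 + 4·6 + 16)/6 = 42/6 = 7
te_Task 7 = (4 + 4·6 + 8)/6 = 36/6 = 6
te_Task 8 = (5 + 4·9 + 13)/6 = 54/6 = 9

Forward pass:
ES_Task 1 = 0; EF_Task 1 = 12
ES_Task 2 = 0; EF_Task 2 = 7
ES_Task 3 = max(EF_Task 1=12, EF_Task 2=7) = 12; EF_Task 3 = 12+6 = 18
ES_Task 4 = max(EF_Task 1=12, EF_Task 2=7) = 12; EF_Task 4 = 12+12 = 24
ES_Task 5 = max(EF_Task 2=7, EF_Task 4=24) = 24; EF_Task 5 = 24+11 = 35
ES_Task 6 = max(EF_Task 1=12, EF_Task 2=7) = 12; EF_Task 6 = 12+7 = 19
ES_Task 7 = max(EF_Task 3=18, EF_Task 6=19) = 19; EF_Task 7 = 19+6 = 25
ES_Task 8 = max(EF_Task 3=18, EF_Task 5=35, EF_Task 6=19, EF_Task 7=25) = 35; EF_Task 8 = 35+9 = 44
Expected project duration μ = 44 days. Critical path: Task 1 → Task 4 → Task 5 → Task 8.

Backward pass:
LF_Task 8 = 44; LS_Task 8 = 44−9 = 35
LF_Task 7 = LS_Task 8 = 35; LS_Task 7 = 35−6 = 29
LF_Task 6 = min(LS_Task 7=29, LS_Task 8=35) = 29; LS_Task 6 = 29−7 = 22
LF_Task 5 = LS_Task 8 = 35; LS_Task 5 = 35−11 = 24
LF_Task 4 = LS_Task 5 = 24; LS_Task 4 = 24−12 = 12
LF_Task 3 = min(LS_Task 7=29, LS_Task 8=35) = 29; LS_Task 3 = 29−6 = 23
LF_Task 2 = min(LS_Task 3=23, LS_Task 4=12, LS_Task 5=24, LS_Task 6=22) = 12; LS_Task 2 = 12−7 = 5
LF_Task 1 = min(LS_Task 3=23, LS_Task 4=12, LS_Task 6=22) = 12; LS_Task 1 = 12−12 = 0
Slack_Task 3 = LS_Task 3 − ES_Task 3 = 23 − 12 = 11

11 days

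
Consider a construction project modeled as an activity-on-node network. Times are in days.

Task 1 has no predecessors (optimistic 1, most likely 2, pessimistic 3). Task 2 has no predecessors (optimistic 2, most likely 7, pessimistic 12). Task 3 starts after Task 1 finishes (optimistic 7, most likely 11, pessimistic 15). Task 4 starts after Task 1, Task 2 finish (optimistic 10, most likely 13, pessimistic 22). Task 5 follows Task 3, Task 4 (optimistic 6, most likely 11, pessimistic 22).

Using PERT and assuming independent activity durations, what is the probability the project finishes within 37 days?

0.858

te_Task 1 = (1 + 4·2 + 3)/6 = 12/6 = 2; σ²_Task 1 = ((3−1)/6)² = 0.111
te_Task 2 = (2 + 4·7 + 12)/6 = 42/6 = 7; σ²_Task 2 = ((12−2)/6)² = 2.778
te_Task 3 = (7 + 4·11 + 15)/6 = 66/6 = 11; σ²_Task 3 = ((15−7)/6)² = 1.778
te_Task 4 = (10 + 4·13 + 22)/6 = 84/6 = 14; σ²_Task 4 = ((22−10)/6)² = 4.000
te_Task 5 = (6 + 4·11 + 22)/6 = 72/6 = 12; σ²_Task 5 = ((22−6)/6)² = 7.111

Forward pass:
ES_Task 1 = 0; EF_Task 1 = 2
ES_Task 2 = 0; EF_Task 2 = 7
ES_Task 3 = 2; EF_Task 3 = 2+11 = 13
ES_Task 4 = max(EF_Task 1=2, EF_Task 2=7) = 7; EF_Task 4 = 7+14 = 21
ES_Task 5 = max(EF_Task 3=13, EF_Task 4=21) = 21; EF_Task 5 = 21+12 = 33
Expected project duration μ = 33 days. Critical path: Task 2 → Task 4 → Task 5.

Variance along critical path = 2.778 + 4.000 + 7.111 = 13.889; σ = √13.889 = 3.727 days.
Z = (37 − 33) / 3.727 = 1.073
P(T ≤ 37) = Φ(1.073) ≈ 0.858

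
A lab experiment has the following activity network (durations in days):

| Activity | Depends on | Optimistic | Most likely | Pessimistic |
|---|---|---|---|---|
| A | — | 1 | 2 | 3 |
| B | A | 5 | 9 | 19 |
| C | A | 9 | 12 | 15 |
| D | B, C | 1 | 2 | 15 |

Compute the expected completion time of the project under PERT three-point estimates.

te_A = (1 + 4·2 + 3)/6 = 12/6 = 2
te_B = (5 + 4·9 + 19)/6 = 60/6 = 10
te_C = (9 + 4·12 + 15)/6 = 72/6 = 12
te_D = (1 + 4·2 + 15)/6 = 24/6 = 4

Forward pass:
ES_A = 0; EF_A = 2
ES_B = 2; EF_B = 2+10 = 12
ES_C = 2; EF_C = 2+12 = 14
ES_D = max(EF_B=12, EF_C=14) = 14; EF_D = 14+4 = 18
Expected project duration μ = 18 days. Critical path: A → C → D.

18 days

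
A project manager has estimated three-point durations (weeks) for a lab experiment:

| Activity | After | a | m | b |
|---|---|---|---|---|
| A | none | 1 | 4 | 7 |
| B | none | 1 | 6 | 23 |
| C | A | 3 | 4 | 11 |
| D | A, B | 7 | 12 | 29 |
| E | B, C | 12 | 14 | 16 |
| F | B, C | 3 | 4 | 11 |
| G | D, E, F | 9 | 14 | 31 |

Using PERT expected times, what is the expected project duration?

te_A = (1 + 4·4 + 7)/6 = 24/6 = 4
te_B = (1 + 4·6 + 23)/6 = 48/6 = 8
te_C = (3 + 4·4 + 11)/6 = 30/6 = 5
te_D = (7 + 4·12 + 29)/6 = 84/6 = 14
te_E = (12 + 4·14 + 16)/6 = 84/6 = 14
te_F = (3 + 4·4 + 11)/6 = 30/6 = 5
te_G = (9 + 4·14 + 31)/6 = 96/6 = 16

Forward pass:
ES_A = 0; EF_A = 4
ES_B = 0; EF_B = 8
ES_C = 4; EF_C = 4+5 = 9
ES_D = max(EF_A=4, EF_B=8) = 8; EF_D = 8+14 = 22
ES_E = max(EF_B=8, EF_C=9) = 9; EF_E = 9+14 = 23
ES_F = max(EF_B=8, EF_C=9) = 9; EF_F = 9+5 = 14
ES_G = max(EF_D=22, EF_E=23, EF_F=14) = 23; EF_G = 23+16 = 39
Expected project duration μ = 39 weeks. Critical path: A → C → E → G.

39 weeks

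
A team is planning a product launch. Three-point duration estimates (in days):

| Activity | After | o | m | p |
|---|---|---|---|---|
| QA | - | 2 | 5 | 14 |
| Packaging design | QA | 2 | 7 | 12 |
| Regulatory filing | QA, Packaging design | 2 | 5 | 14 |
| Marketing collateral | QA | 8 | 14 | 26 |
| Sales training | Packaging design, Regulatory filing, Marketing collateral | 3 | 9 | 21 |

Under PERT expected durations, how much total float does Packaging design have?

te_QA = (2 + 4·5 + 14)/6 = 36/6 = 6
te_Packaging design = (2 + 4·7 + 12)/6 = 42/6 = 7
te_Regulatory filing = (2 + 4·5 + 14)/6 = 36/6 = 6
te_Marketing collateral = (8 + 4·14 + 26)/6 = 90/6 = 15
te_Sales training = (3 + 4·9 + 21)/6 = 60/6 = 10

Forward pass:
ES_QA = 0; EF_QA = 6
ES_Packaging design = 6; EF_Packaging design = 6+7 = 13
ES_Regulatory filing = max(EF_QA=6, EF_Packaging design=13) = 13; EF_Regulatory filing = 13+6 = 19
ES_Marketing collateral = 6; EF_Marketing collateral = 6+15 = 21
ES_Sales training = max(EF_Packaging design=13, EF_Regulatory filing=19, EF_Marketing collateral=21) = 21; EF_Sales training = 21+10 = 31
Expected project duration μ = 31 days. Critical path: QA → Marketing collateral → Sales training.

Backward pass:
LF_Sales training = 31; LS_Sales training = 31−10 = 21
LF_Marketing collateral = LS_Sales training = 21; LS_Marketing collateral = 21−15 = 6
LF_Regulatory filing = LS_Sales training = 21; LS_Regulatory filing = 21−6 = 15
LF_Packaging design = min(LS_Regulatory filing=15, LS_Sales training=21) = 15; LS_Packaging design = 15−7 = 8
LF_QA = min(LS_Packaging design=8, LS_Regulatory filing=15, LS_Marketing collateral=6) = 6; LS_QA = 6−6 = 0
Slack_Packaging design = LS_Packaging design − ES_Packaging design = 8 − 6 = 2

2 days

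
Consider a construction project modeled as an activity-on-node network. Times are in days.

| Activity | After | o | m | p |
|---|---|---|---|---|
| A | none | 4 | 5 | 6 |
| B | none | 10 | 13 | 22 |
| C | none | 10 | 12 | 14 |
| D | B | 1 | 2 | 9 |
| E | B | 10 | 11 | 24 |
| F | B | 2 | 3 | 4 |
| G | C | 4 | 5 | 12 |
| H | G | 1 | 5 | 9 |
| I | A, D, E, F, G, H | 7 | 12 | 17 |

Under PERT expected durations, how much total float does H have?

4 days

te_A = (4 + 4·5 + 6)/6 = 30/6 = 5
te_B = (10 + 4·13 + 22)/6 = 84/6 = 14
te_C = (10 + 4·12 + 14)/6 = 72/6 = 12
te_D = (1 + 4·2 + 9)/6 = 18/6 = 3
te_E = (10 + 4·11 + 24)/6 = 78/6 = 13
te_F = (2 + 4·3 + 4)/6 = 18/6 = 3
te_G = (4 + 4·5 + 12)/6 = 36/6 = 6
te_H = (1 + 4·5 + 9)/6 = 30/6 = 5
te_I = (7 + 4·12 + 17)/6 = 72/6 = 12

Forward pass:
ES_A = 0; EF_A = 5
ES_B = 0; EF_B = 14
ES_C = 0; EF_C = 12
ES_D = 14; EF_D = 14+3 = 17
ES_E = 14; EF_E = 14+13 = 27
ES_F = 14; EF_F = 14+3 = 17
ES_G = 12; EF_G = 12+6 = 18
ES_H = 18; EF_H = 18+5 = 23
ES_I = max(EF_A=5, EF_D=17, EF_E=27, EF_F=17, EF_G=18, EF_H=23) = 27; EF_I = 27+12 = 39
Expected project duration μ = 39 days. Critical path: B → E → I.

Backward pass:
LF_I = 39; LS_I = 39−12 = 27
LF_H = LS_I = 27; LS_H = 27−5 = 22
LF_G = min(LS_H=22, LS_I=27) = 22; LS_G = 22−6 = 16
LF_F = LS_I = 27; LS_F = 27−3 = 24
LF_E = LS_I = 27; LS_E = 27−13 = 14
LF_D = LS_I = 27; LS_D = 27−3 = 24
LF_C = LS_G = 16; LS_C = 16−12 = 4
LF_B = min(LS_D=24, LS_E=14, LS_F=24) = 14; LS_B = 14−14 = 0
LF_A = LS_I = 27; LS_A = 27−5 = 22
Slack_H = LS_H − ES_H = 22 − 18 = 4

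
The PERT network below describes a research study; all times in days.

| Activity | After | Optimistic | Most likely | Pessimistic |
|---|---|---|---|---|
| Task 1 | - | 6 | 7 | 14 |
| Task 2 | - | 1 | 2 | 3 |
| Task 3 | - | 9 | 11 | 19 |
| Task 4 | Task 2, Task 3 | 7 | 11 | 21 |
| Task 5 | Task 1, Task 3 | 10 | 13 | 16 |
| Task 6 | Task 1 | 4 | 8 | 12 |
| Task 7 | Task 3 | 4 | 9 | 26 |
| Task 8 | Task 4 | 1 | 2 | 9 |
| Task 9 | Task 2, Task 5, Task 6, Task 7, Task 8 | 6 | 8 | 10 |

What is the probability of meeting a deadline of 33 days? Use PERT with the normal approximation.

0.268

te_Task 1 = (6 + 4·7 + 14)/6 = 48/6 = 8; σ²_Task 1 = ((14−6)/6)² = 1.778
te_Task 2 = (1 + 4·2 + 3)/6 = 12/6 = 2; σ²_Task 2 = ((3−1)/6)² = 0.111
te_Task 3 = (9 + 4·11 + 19)/6 = 72/6 = 12; σ²_Task 3 = ((19−9)/6)² = 2.778
te_Task 4 = (7 + 4·11 + 21)/6 = 72/6 = 12; σ²_Task 4 = ((21−7)/6)² = 5.444
te_Task 5 = (10 + 4·13 + 16)/6 = 78/6 = 13; σ²_Task 5 = ((16−10)/6)² = 1.000
te_Task 6 = (4 + 4·8 + 12)/6 = 48/6 = 8; σ²_Task 6 = ((12−4)/6)² = 1.778
te_Task 7 = (4 + 4·9 + 26)/6 = 66/6 = 11; σ²_Task 7 = ((26−4)/6)² = 13.444
te_Task 8 = (1 + 4·2 + 9)/6 = 18/6 = 3; σ²_Task 8 = ((9−1)/6)² = 1.778
te_Task 9 = (6 + 4·8 + 10)/6 = 48/6 = 8; σ²_Task 9 = ((10−6)/6)² = 0.444

Forward pass:
ES_Task 1 = 0; EF_Task 1 = 8
ES_Task 2 = 0; EF_Task 2 = 2
ES_Task 3 = 0; EF_Task 3 = 12
ES_Task 4 = max(EF_Task 2=2, EF_Task 3=12) = 12; EF_Task 4 = 12+12 = 24
ES_Task 5 = max(EF_Task 1=8, EF_Task 3=12) = 12; EF_Task 5 = 12+13 = 25
ES_Task 6 = 8; EF_Task 6 = 8+8 = 16
ES_Task 7 = 12; EF_Task 7 = 12+11 = 23
ES_Task 8 = 24; EF_Task 8 = 24+3 = 27
ES_Task 9 = max(EF_Task 2=2, EF_Task 5=25, EF_Task 6=16, EF_Task 7=23, EF_Task 8=27) = 27; EF_Task 9 = 27+8 = 35
Expected project duration μ = 35 days. Critical path: Task 3 → Task 4 → Task 8 → Task 9.

Variance along critical path = 2.778 + 5.444 + 1.778 + 0.444 = 10.444; σ = √10.444 = 3.232 days.
Z = (33 − 35) / 3.232 = -0.619
P(T ≤ 33) = Φ(-0.619) ≈ 0.268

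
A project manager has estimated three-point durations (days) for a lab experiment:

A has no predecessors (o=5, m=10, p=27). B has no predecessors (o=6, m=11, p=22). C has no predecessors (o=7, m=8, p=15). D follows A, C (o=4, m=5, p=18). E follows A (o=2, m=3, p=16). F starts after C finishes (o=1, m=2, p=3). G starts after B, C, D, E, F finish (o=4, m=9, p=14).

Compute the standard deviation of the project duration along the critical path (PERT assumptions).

4.65 days

te_A = (5 + 4·10 + 27)/6 = 72/6 = 12; σ²_A = ((27−5)/6)² = 13.444
te_B = (6 + 4·11 + 22)/6 = 72/6 = 12; σ²_B = ((22−6)/6)² = 7.111
te_C = (7 + 4·8 + 15)/6 = 54/6 = 9; σ²_C = ((15−7)/6)² = 1.778
te_D = (4 + 4·5 + 18)/6 = 42/6 = 7; σ²_D = ((18−4)/6)² = 5.444
te_E = (2 + 4·3 + 16)/6 = 30/6 = 5; σ²_E = ((16−2)/6)² = 5.444
te_F = (1 + 4·2 + 3)/6 = 12/6 = 2; σ²_F = ((3−1)/6)² = 0.111
te_G = (4 + 4·9 + 14)/6 = 54/6 = 9; σ²_G = ((14−4)/6)² = 2.778

Forward pass:
ES_A = 0; EF_A = 12
ES_B = 0; EF_B = 12
ES_C = 0; EF_C = 9
ES_D = max(EF_A=12, EF_C=9) = 12; EF_D = 12+7 = 19
ES_E = 12; EF_E = 12+5 = 17
ES_F = 9; EF_F = 9+2 = 11
ES_G = max(EF_B=12, EF_C=9, EF_D=19, EF_E=17, EF_F=11) = 19; EF_G = 19+9 = 28
Expected project duration μ = 28 days. Critical path: A → D → G.

Variance along critical path = 13.444 + 5.444 + 2.778 = 21.667
σ = √21.667 = 4.655 days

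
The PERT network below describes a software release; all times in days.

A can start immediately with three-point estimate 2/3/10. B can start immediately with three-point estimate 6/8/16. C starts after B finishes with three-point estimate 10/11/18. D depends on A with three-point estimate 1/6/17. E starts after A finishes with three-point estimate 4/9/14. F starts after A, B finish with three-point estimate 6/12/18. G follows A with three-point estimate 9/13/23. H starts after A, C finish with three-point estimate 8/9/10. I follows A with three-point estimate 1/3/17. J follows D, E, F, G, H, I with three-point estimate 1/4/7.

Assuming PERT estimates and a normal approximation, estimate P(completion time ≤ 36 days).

0.800

te_A = (2 + 4·3 + 10)/6 = 24/6 = 4; σ²_A = ((10−2)/6)² = 1.778
te_B = (6 + 4·8 + 16)/6 = 54/6 = 9; σ²_B = ((16−6)/6)² = 2.778
te_C = (10 + 4·11 + 18)/6 = 72/6 = 12; σ²_C = ((18−10)/6)² = 1.778
te_D = (1 + 4·6 + 17)/6 = 42/6 = 7; σ²_D = ((17−1)/6)² = 7.111
te_E = (4 + 4·9 + 14)/6 = 54/6 = 9; σ²_E = ((14−4)/6)² = 2.778
te_F = (6 + 4·12 + 18)/6 = 72/6 = 12; σ²_F = ((18−6)/6)² = 4.000
te_G = (9 + 4·13 + 23)/6 = 84/6 = 14; σ²_G = ((23−9)/6)² = 5.444
te_H = (8 + 4·9 + 10)/6 = 54/6 = 9; σ²_H = ((10−8)/6)² = 0.111
te_I = (1 + 4·3 + 17)/6 = 30/6 = 5; σ²_I = ((17−1)/6)² = 7.111
te_J = (1 + 4·4 + 7)/6 = 24/6 = 4; σ²_J = ((7−1)/6)² = 1.000

Forward pass:
ES_A = 0; EF_A = 4
ES_B = 0; EF_B = 9
ES_C = 9; EF_C = 9+12 = 21
ES_D = 4; EF_D = 4+7 = 11
ES_E = 4; EF_E = 4+9 = 13
ES_F = max(EF_A=4, EF_B=9) = 9; EF_F = 9+12 = 21
ES_G = 4; EF_G = 4+14 = 18
ES_H = max(EF_A=4, EF_C=21) = 21; EF_H = 21+9 = 30
ES_I = 4; EF_I = 4+5 = 9
ES_J = max(EF_D=11, EF_E=13, EF_F=21, EF_G=18, EF_H=30, EF_I=9) = 30; EF_J = 30+4 = 34
Expected project duration μ = 34 days. Critical path: B → C → H → J.

Variance along critical path = 2.778 + 1.778 + 0.111 + 1.000 = 5.667; σ = √5.667 = 2.380 days.
Z = (36 − 34) / 2.380 = 0.840
P(T ≤ 36) = Φ(0.840) ≈ 0.800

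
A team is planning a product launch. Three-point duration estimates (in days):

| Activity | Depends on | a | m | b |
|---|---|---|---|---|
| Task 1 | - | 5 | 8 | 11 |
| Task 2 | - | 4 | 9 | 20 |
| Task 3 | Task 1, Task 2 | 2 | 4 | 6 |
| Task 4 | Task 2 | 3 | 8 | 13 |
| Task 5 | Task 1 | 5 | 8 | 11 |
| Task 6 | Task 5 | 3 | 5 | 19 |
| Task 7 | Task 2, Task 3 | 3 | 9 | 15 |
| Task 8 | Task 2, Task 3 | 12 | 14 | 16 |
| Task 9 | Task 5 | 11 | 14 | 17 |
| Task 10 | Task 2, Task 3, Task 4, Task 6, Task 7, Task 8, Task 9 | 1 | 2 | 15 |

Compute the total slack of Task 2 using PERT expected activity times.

2 days

te_Task 1 = (5 + 4·8 + 11)/6 = 48/6 = 8
te_Task 2 = (4 + 4·9 + 20)/6 = 60/6 = 10
te_Task 3 = (2 + 4·4 + 6)/6 = 24/6 = 4
te_Task 4 = (3 + 4·8 + 13)/6 = 48/6 = 8
te_Task 5 = (5 + 4·8 + 11)/6 = 48/6 = 8
te_Task 6 = (3 + 4·5 + 19)/6 = 42/6 = 7
te_Task 7 = (3 + 4·9 + 15)/6 = 54/6 = 9
te_Task 8 = (12 + 4·14 + 16)/6 = 84/6 = 14
te_Task 9 = (11 + 4·14 + 17)/6 = 84/6 = 14
te_Task 10 = (1 + 4·2 + 15)/6 = 24/6 = 4

Forward pass:
ES_Task 1 = 0; EF_Task 1 = 8
ES_Task 2 = 0; EF_Task 2 = 10
ES_Task 3 = max(EF_Task 1=8, EF_Task 2=10) = 10; EF_Task 3 = 10+4 = 14
ES_Task 4 = 10; EF_Task 4 = 10+8 = 18
ES_Task 5 = 8; EF_Task 5 = 8+8 = 16
ES_Task 6 = 16; EF_Task 6 = 16+7 = 23
ES_Task 7 = max(EF_Task 2=10, EF_Task 3=14) = 14; EF_Task 7 = 14+9 = 23
ES_Task 8 = max(EF_Task 2=10, EF_Task 3=14) = 14; EF_Task 8 = 14+14 = 28
ES_Task 9 = 16; EF_Task 9 = 16+14 = 30
ES_Task 10 = max(EF_Task 2=10, EF_Task 3=14, EF_Task 4=18, EF_Task 6=23, EF_Task 7=23, EF_Task 8=28, EF_Task 9=30) = 30; EF_Task 10 = 30+4 = 34
Expected project duration μ = 34 days. Critical path: Task 1 → Task 5 → Task 9 → Task 10.

Backward pass:
LF_Task 10 = 34; LS_Task 10 = 34−4 = 30
LF_Task 9 = LS_Task 10 = 30; LS_Task 9 = 30−14 = 16
LF_Task 8 = LS_Task 10 = 30; LS_Task 8 = 30−14 = 16
LF_Task 7 = LS_Task 10 = 30; LS_Task 7 = 30−9 = 21
LF_Task 6 = LS_Task 10 = 30; LS_Task 6 = 30−7 = 23
LF_Task 5 = min(LS_Task 6=23, LS_Task 9=16) = 16; LS_Task 5 = 16−8 = 8
LF_Task 4 = LS_Task 10 = 30; LS_Task 4 = 30−8 = 22
LF_Task 3 = min(LS_Task 7=21, LS_Task 8=16, LS_Task 10=30) = 16; LS_Task 3 = 16−4 = 12
LF_Task 2 = min(LS_Task 3=12, LS_Task 4=22, LS_Task 7=21, LS_Task 8=16, LS_Task 10=30) = 12; LS_Task 2 = 12−10 = 2
LF_Task 1 = min(LS_Task 3=12, LS_Task 5=8) = 8; LS_Task 1 = 8−8 = 0
Slack_Task 2 = LS_Task 2 − ES_Task 2 = 2 − 0 = 2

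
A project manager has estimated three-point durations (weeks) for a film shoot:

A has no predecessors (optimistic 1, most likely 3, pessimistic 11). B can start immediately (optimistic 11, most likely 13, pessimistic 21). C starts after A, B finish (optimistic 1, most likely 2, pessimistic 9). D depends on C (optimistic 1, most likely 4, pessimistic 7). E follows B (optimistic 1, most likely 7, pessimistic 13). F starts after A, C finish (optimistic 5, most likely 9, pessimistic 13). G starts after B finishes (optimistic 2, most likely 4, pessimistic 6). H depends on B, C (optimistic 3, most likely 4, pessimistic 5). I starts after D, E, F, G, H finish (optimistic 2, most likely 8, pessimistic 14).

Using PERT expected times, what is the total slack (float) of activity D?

te_A = (1 + 4·3 + 11)/6 = 24/6 = 4
te_B = (11 + 4·13 + 21)/6 = 84/6 = 14
te_C = (1 + 4·2 + 9)/6 = 18/6 = 3
te_D = (1 + 4·4 + 7)/6 = 24/6 = 4
te_E = (1 + 4·7 + 13)/6 = 42/6 = 7
te_F = (5 + 4·9 + 13)/6 = 54/6 = 9
te_G = (2 + 4·4 + 6)/6 = 24/6 = 4
te_H = (3 + 4·4 + 5)/6 = 24/6 = 4
te_I = (2 + 4·8 + 14)/6 = 48/6 = 8

Forward pass:
ES_A = 0; EF_A = 4
ES_B = 0; EF_B = 14
ES_C = max(EF_A=4, EF_B=14) = 14; EF_C = 14+3 = 17
ES_D = 17; EF_D = 17+4 = 21
ES_E = 14; EF_E = 14+7 = 21
ES_F = max(EF_A=4, EF_C=17) = 17; EF_F = 17+9 = 26
ES_G = 14; EF_G = 14+4 = 18
ES_H = max(EF_B=14, EF_C=17) = 17; EF_H = 17+4 = 21
ES_I = max(EF_D=21, EF_E=21, EF_F=26, EF_G=18, EF_H=21) = 26; EF_I = 26+8 = 34
Expected project duration μ = 34 weeks. Critical path: B → C → F → I.

Backward pass:
LF_I = 34; LS_I = 34−8 = 26
LF_H = LS_I = 26; LS_H = 26−4 = 22
LF_G = LS_I = 26; LS_G = 26−4 = 22
LF_F = LS_I = 26; LS_F = 26−9 = 17
LF_E = LS_I = 26; LS_E = 26−7 = 19
LF_D = LS_I = 26; LS_D = 26−4 = 22
LF_C = min(LS_D=22, LS_F=17, LS_H=22) = 17; LS_C = 17−3 = 14
LF_B = min(LS_C=14, LS_E=19, LS_G=22, LS_H=22) = 14; LS_B = 14−14 = 0
LF_A = min(LS_C=14, LS_F=17) = 14; LS_A = 14−4 = 10
Slack_D = LS_D − ES_D = 22 − 17 = 5

5 weeks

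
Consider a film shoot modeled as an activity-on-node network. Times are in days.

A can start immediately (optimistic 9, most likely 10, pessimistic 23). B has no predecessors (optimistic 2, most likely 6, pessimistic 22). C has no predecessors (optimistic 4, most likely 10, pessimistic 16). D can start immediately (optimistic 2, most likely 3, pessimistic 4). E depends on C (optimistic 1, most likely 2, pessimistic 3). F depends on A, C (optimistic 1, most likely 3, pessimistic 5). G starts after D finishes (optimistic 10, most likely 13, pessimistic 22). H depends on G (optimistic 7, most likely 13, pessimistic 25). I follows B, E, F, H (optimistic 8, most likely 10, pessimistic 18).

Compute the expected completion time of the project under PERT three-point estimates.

te_A = (9 + 4·10 + 23)/6 = 72/6 = 12
te_B = (2 + 4·6 + 22)/6 = 48/6 = 8
te_C = (4 + 4·10 + 16)/6 = 60/6 = 10
te_D = (2 + 4·3 + 4)/6 = 18/6 = 3
te_E = (1 + 4·2 + 3)/6 = 12/6 = 2
te_F = (1 + 4·3 + 5)/6 = 18/6 = 3
te_G = (10 + 4·13 + 22)/6 = 84/6 = 14
te_H = (7 + 4·13 + 25)/6 = 84/6 = 14
te_I = (8 + 4·10 + 18)/6 = 66/6 = 11

Forward pass:
ES_A = 0; EF_A = 12
ES_B = 0; EF_B = 8
ES_C = 0; EF_C = 10
ES_D = 0; EF_D = 3
ES_E = 10; EF_E = 10+2 = 12
ES_F = max(EF_A=12, EF_C=10) = 12; EF_F = 12+3 = 15
ES_G = 3; EF_G = 3+14 = 17
ES_H = 17; EF_H = 17+14 = 31
ES_I = max(EF_B=8, EF_E=12, EF_F=15, EF_H=31) = 31; EF_I = 31+11 = 42
Expected project duration μ = 42 days. Critical path: D → G → H → I.

42 days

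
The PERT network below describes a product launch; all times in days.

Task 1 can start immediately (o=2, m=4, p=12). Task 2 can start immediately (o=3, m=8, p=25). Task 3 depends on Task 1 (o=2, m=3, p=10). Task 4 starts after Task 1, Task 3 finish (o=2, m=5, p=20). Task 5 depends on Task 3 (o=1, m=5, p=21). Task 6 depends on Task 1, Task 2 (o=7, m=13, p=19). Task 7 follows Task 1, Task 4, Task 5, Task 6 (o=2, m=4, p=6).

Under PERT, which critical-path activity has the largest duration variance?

te_Task 1 = (2 + 4·4 + 12)/6 = 30/6 = 5; σ²_Task 1 = ((12−2)/6)² = 2.778
te_Task 2 = (3 + 4·8 + 25)/6 = 60/6 = 10; σ²_Task 2 = ((25−3)/6)² = 13.444
te_Task 3 = (2 + 4·3 + 10)/6 = 24/6 = 4; σ²_Task 3 = ((10−2)/6)² = 1.778
te_Task 4 = (2 + 4·5 + 20)/6 = 42/6 = 7; σ²_Task 4 = ((20−2)/6)² = 9.000
te_Task 5 = (1 + 4·5 + 21)/6 = 42/6 = 7; σ²_Task 5 = ((21−1)/6)² = 11.111
te_Task 6 = (7 + 4·13 + 19)/6 = 78/6 = 13; σ²_Task 6 = ((19−7)/6)² = 4.000
te_Task 7 = (2 + 4·4 + 6)/6 = 24/6 = 4; σ²_Task 7 = ((6−2)/6)² = 0.444

Forward pass:
ES_Task 1 = 0; EF_Task 1 = 5
ES_Task 2 = 0; EF_Task 2 = 10
ES_Task 3 = 5; EF_Task 3 = 5+4 = 9
ES_Task 4 = max(EF_Task 1=5, EF_Task 3=9) = 9; EF_Task 4 = 9+7 = 16
ES_Task 5 = 9; EF_Task 5 = 9+7 = 16
ES_Task 6 = max(EF_Task 1=5, EF_Task 2=10) = 10; EF_Task 6 = 10+13 = 23
ES_Task 7 = max(EF_Task 1=5, EF_Task 4=16, EF_Task 5=16, EF_Task 6=23) = 23; EF_Task 7 = 23+4 = 27
Expected project duration μ = 27 days. Critical path: Task 2 → Task 6 → Task 7.

Variances on critical path: σ²_Task 2=13.444, σ²_Task 6=4.000, σ²_Task 7=0.444.
Largest is σ²_Task 2 = 13.444.

Task 2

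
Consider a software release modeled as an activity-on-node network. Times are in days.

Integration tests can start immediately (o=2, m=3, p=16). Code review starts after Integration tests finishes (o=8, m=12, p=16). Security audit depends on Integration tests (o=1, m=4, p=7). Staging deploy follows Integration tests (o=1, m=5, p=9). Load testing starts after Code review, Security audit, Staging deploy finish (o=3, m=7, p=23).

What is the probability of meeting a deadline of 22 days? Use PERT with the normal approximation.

0.175

te_Integration tests = (2 + 4·3 + 16)/6 = 30/6 = 5; σ²_Integration tests = ((16−2)/6)² = 5.444
te_Code review = (8 + 4·12 + 16)/6 = 72/6 = 12; σ²_Code review = ((16−8)/6)² = 1.778
te_Security audit = (1 + 4·4 + 7)/6 = 24/6 = 4; σ²_Security audit = ((7−1)/6)² = 1.000
te_Staging deploy = (1 + 4·5 + 9)/6 = 30/6 = 5; σ²_Staging deploy = ((9−1)/6)² = 1.778
te_Load testing = (3 + 4·7 + 23)/6 = 54/6 = 9; σ²_Load testing = ((23−3)/6)² = 11.111

Forward pass:
ES_Integration tests = 0; EF_Integration tests = 5
ES_Code review = 5; EF_Code review = 5+12 = 17
ES_Security audit = 5; EF_Security audit = 5+4 = 9
ES_Staging deploy = 5; EF_Staging deploy = 5+5 = 10
ES_Load testing = max(EF_Code review=17, EF_Security audit=9, EF_Staging deploy=10) = 17; EF_Load testing = 17+9 = 26
Expected project duration μ = 26 days. Critical path: Integration tests → Code review → Load testing.

Variance along critical path = 5.444 + 1.778 + 11.111 = 18.333; σ = √18.333 = 4.282 days.
Z = (22 − 26) / 4.282 = -0.934
P(T ≤ 22) = Φ(-0.934) ≈ 0.175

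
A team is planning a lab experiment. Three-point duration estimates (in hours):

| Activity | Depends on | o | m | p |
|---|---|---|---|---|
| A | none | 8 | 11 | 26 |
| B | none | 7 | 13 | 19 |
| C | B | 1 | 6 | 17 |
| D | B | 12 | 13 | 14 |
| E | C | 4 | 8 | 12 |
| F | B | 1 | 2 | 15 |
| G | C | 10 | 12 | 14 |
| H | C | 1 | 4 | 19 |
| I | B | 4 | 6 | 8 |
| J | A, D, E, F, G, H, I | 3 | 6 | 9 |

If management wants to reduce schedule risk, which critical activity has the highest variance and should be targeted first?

C

te_A = (8 + 4·11 + 26)/6 = 78/6 = 13; σ²_A = ((26−8)/6)² = 9.000
te_B = (7 + 4·13 + 19)/6 = 78/6 = 13; σ²_B = ((19−7)/6)² = 4.000
te_C = (1 + 4·6 + 17)/6 = 42/6 = 7; σ²_C = ((17−1)/6)² = 7.111
te_D = (12 + 4·13 + 14)/6 = 78/6 = 13; σ²_D = ((14−12)/6)² = 0.111
te_E = (4 + 4·8 + 12)/6 = 48/6 = 8; σ²_E = ((12−4)/6)² = 1.778
te_F = (1 + 4·2 + 15)/6 = 24/6 = 4; σ²_F = ((15−1)/6)² = 5.444
te_G = (10 + 4·12 + 14)/6 = 72/6 = 12; σ²_G = ((14−10)/6)² = 0.444
te_H = (1 + 4·4 + 19)/6 = 36/6 = 6; σ²_H = ((19−1)/6)² = 9.000
te_I = (4 + 4·6 + 8)/6 = 36/6 = 6; σ²_I = ((8−4)/6)² = 0.444
te_J = (3 + 4·6 + 9)/6 = 36/6 = 6; σ²_J = ((9−3)/6)² = 1.000

Forward pass:
ES_A = 0; EF_A = 13
ES_B = 0; EF_B = 13
ES_C = 13; EF_C = 13+7 = 20
ES_D = 13; EF_D = 13+13 = 26
ES_E = 20; EF_E = 20+8 = 28
ES_F = 13; EF_F = 13+4 = 17
ES_G = 20; EF_G = 20+12 = 32
ES_H = 20; EF_H = 20+6 = 26
ES_I = 13; EF_I = 13+6 = 19
ES_J = max(EF_A=13, EF_D=26, EF_E=28, EF_F=17, EF_G=32, EF_H=26, EF_I=19) = 32; EF_J = 32+6 = 38
Expected project duration μ = 38 hours. Critical path: B → C → G → J.

Variances on critical path: σ²_B=4.000, σ²_C=7.111, σ²_G=0.444, σ²_J=1.000.
Largest is σ²_C = 7.111.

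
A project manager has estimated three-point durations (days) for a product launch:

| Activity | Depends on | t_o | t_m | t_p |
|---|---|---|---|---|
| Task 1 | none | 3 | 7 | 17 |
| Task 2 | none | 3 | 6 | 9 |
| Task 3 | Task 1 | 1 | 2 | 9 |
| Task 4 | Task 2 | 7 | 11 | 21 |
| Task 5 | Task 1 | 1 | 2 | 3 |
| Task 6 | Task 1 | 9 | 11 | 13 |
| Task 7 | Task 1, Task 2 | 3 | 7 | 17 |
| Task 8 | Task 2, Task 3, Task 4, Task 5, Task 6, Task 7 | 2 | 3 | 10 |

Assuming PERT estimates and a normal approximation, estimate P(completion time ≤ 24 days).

0.641

te_Task 1 = (3 + 4·7 + 17)/6 = 48/6 = 8; σ²_Task 1 = ((17−3)/6)² = 5.444
te_Task 2 = (3 + 4·6 + 9)/6 = 36/6 = 6; σ²_Task 2 = ((9−3)/6)² = 1.000
te_Task 3 = (1 + 4·2 + 9)/6 = 18/6 = 3; σ²_Task 3 = ((9−1)/6)² = 1.778
te_Task 4 = (7 + 4·11 + 21)/6 = 72/6 = 12; σ²_Task 4 = ((21−7)/6)² = 5.444
te_Task 5 = (1 + 4·2 + 3)/6 = 12/6 = 2; σ²_Task 5 = ((3−1)/6)² = 0.111
te_Task 6 = (9 + 4·11 + 13)/6 = 66/6 = 11; σ²_Task 6 = ((13−9)/6)² = 0.444
te_Task 7 = (3 + 4·7 + 17)/6 = 48/6 = 8; σ²_Task 7 = ((17−3)/6)² = 5.444
te_Task 8 = (2 + 4·3 + 10)/6 = 24/6 = 4; σ²_Task 8 = ((10−2)/6)² = 1.778

Forward pass:
ES_Task 1 = 0; EF_Task 1 = 8
ES_Task 2 = 0; EF_Task 2 = 6
ES_Task 3 = 8; EF_Task 3 = 8+3 = 11
ES_Task 4 = 6; EF_Task 4 = 6+12 = 18
ES_Task 5 = 8; EF_Task 5 = 8+2 = 10
ES_Task 6 = 8; EF_Task 6 = 8+11 = 19
ES_Task 7 = max(EF_Task 1=8, EF_Task 2=6) = 8; EF_Task 7 = 8+8 = 16
ES_Task 8 = max(EF_Task 2=6, EF_Task 3=11, EF_Task 4=18, EF_Task 5=10, EF_Task 6=19, EF_Task 7=16) = 19; EF_Task 8 = 19+4 = 23
Expected project duration μ = 23 days. Critical path: Task 1 → Task 6 → Task 8.

Variance along critical path = 5.444 + 0.444 + 1.778 = 7.667; σ = √7.667 = 2.769 days.
Z = (24 − 23) / 2.769 = 0.361
P(T ≤ 24) = Φ(0.361) ≈ 0.641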